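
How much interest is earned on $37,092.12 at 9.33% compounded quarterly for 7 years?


Compound interest earned = final amount − principal.
A = P(1 + r/n)^(nt) = $37,092.12 × (1 + 0.0933/4)^(4 × 7) = $70,739.50
Interest = A − P = $70,739.50 − $37,092.12 = $33,647.38

Interest = A - P = $33,647.38


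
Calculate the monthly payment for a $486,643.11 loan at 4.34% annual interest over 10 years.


Loan payment formula: PMT = PV × r / (1 − (1 + r)^(−n))
Monthly rate r = 0.0434/12 ≈ 0.00361667, n = 120 months
Denominator: 1 − (1 + 0.0434/12)^(−120) = 0.3515803
PMT = $486,643.11 × (0.0434/12) / 0.3515803
PMT = $5,006.04 per month

PMT = PV × r / (1-(1+r)^(-n)) = $5,006.04/month


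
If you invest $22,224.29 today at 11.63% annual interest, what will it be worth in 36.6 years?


Future value formula: FV = PV × (1 + r)^t
FV = $22,224.29 × (1 + 0.1163)^36.6
FV = $22,224.29 × 56.076622
FV = $1,246,263.11

FV = PV × (1 + r)^t = $1,246,263.11


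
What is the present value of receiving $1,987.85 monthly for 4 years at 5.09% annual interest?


Present value of an ordinary annuity: PV = PMT × (1 − (1 + r)^(−n)) / r
Monthly rate r = 0.0509/12 ≈ 0.00424167, n = 48
PV = $1,987.85 × (1 − (1 + 0.0509/12)^(−48)) / (0.0509/12)
PV = $1,987.85 × 43.346178
PV = $86,165.70

PV = PMT × (1-(1+r)^(-n))/r = $86,165.70


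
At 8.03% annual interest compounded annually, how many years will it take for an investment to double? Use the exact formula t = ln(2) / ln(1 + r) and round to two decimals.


Doubling condition: (1 + r)^t = 2
Take ln of both sides: t × ln(1 + r) = ln(2)
t = ln(2) / ln(1 + r)
t = 0.693147 / 0.077239
t = 8.97

t = ln(2) / ln(1 + r) = 8.97 years


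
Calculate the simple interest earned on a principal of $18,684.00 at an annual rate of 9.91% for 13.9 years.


Simple interest formula: I = P × r × t
I = $18,684.00 × 0.0991 × 13.9
I = $25,737.02

I = P × r × t = $25,737.02


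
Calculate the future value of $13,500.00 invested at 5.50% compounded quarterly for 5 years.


Compound interest formula: A = P(1 + r/n)^(nt)
A = $13,500.00 × (1 + 0.055/4)^(4 × 5)
Growth factor: (1 + 0.055/4)^20 = 1.314067
A = $13,500.00 × 1.314067
A = $17,739.90

A = P(1 + r/n)^(nt) = $17,739.90


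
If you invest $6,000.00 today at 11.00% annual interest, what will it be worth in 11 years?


Future value formula: FV = PV × (1 + r)^t
FV = $6,000.00 × (1 + 0.11)^11
FV = $6,000.00 × 3.151757
FV = $18,910.54

FV = PV × (1 + r)^t = $18,910.54


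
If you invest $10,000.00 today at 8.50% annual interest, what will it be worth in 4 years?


Future value formula: FV = PV × (1 + r)^t
FV = $10,000.00 × (1 + 0.085)^4
FV = $10,000.00 × 1.385859
FV = $13,858.59

FV = PV × (1 + r)^t = $13,858.59


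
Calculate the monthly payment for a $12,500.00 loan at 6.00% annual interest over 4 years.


Loan payment formula: PMT = PV × r / (1 − (1 + r)^(−n))
Monthly rate r = 0.06/12 = 0.005, n = 48 months
Denominator: 1 − (1 + 0.06/12)^(−48) = 0.212902
PMT = $12,500.00 × (0.06/12) / 0.212902
PMT = $293.56 per month

PMT = PV × r / (1-(1+r)^(-n)) = $293.56/month


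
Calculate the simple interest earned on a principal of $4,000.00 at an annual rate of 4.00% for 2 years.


Simple interest formula: I = P × r × t
I = $4,000.00 × 0.04 × 2
I = $320.00

I = P × r × t = $320.00


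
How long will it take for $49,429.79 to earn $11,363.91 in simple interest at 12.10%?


Rearrange the simple interest formula for t:
I = P × r × t  ⇒  t = I / (P × r)
t = $11,363.91 / ($49,429.79 × 0.121)
t = 1.9

t = I/(P×r) = 1.9 years


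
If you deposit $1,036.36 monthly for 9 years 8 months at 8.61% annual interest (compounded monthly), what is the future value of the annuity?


Future value of an ordinary annuity: FV = PMT × ((1 + r)^n − 1) / r
Monthly rate r = 0.0861/12 = 0.007175, n = 116
FV = $1,036.36 × ((1 + 0.0861/12)^116 − 1) / (0.0861/12)
FV = $1,036.36 × 180.0388716
FV = $186,585.08

FV = PMT × ((1+r)^n - 1)/r = $186,585.08


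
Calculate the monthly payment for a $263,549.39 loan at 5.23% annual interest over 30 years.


Loan payment formula: PMT = PV × r / (1 − (1 + r)^(−n))
Monthly rate r = 0.0523/12 ≈ 0.00435833, n = 360 months
Denominator: 1 − (1 + 0.0523/12)^(−360) = 0.791035
PMT = $263,549.39 × (0.0523/12) / 0.791035
PMT = $1,452.07 per month

PMT = PV × r / (1-(1+r)^(-n)) = $1,452.07/month


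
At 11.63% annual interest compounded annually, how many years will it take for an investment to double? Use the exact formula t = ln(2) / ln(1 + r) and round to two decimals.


Doubling condition: (1 + r)^t = 2
Take ln of both sides: t × ln(1 + r) = ln(2)
t = ln(2) / ln(1 + r)
t = 0.693147 / 0.110020
t = 6.30

t = ln(2) / ln(1 + r) = 6.30 years


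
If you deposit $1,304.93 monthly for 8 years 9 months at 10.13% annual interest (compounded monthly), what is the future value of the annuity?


Future value of an ordinary annuity: FV = PMT × ((1 + r)^n − 1) / r
Monthly rate r = 0.1013/12 ≈ 0.00844167, n = 105
FV = $1,304.93 × ((1 + 0.1013/12)^105 − 1) / (0.1013/12)
FV = $1,304.93 × 167.894379
FV = $219,090.41

FV = PMT × ((1+r)^n - 1)/r = $219,090.41


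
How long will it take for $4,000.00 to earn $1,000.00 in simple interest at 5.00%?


Rearrange the simple interest formula for t:
I = P × r × t  ⇒  t = I / (P × r)
t = $1,000.00 / ($4,000.00 × 0.05)
t = 5

t = I/(P×r) = 5 years


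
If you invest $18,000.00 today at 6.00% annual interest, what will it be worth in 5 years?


Future value formula: FV = PV × (1 + r)^t
FV = $18,000.00 × (1 + 0.06)^5
FV = $18,000.00 × 1.3382256
FV = $24,088.06

FV = PV × (1 + r)^t = $24,088.06


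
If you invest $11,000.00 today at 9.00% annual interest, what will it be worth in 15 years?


Future value formula: FV = PV × (1 + r)^t
FV = $11,000.00 × (1 + 0.09)^15
FV = $11,000.00 × 3.6424825
FV = $40,067.31

FV = PV × (1 + r)^t = $40,067.31


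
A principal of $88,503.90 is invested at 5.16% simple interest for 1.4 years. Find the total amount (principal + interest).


Total amount formula: A = P(1 + rt) = P + P·r·t
Interest: I = P × r × t = $88,503.90 × 0.0516 × 1.4 = $6,393.52
A = P + I = $88,503.90 + $6,393.52 = $94,897.42

A = P + I = P(1 + rt) = $94,897.42


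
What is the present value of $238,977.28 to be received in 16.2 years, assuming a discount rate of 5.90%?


Present value formula: PV = FV / (1 + r)^t
PV = $238,977.28 / (1 + 0.059)^16.2
PV = $238,977.28 / 2.5311306
PV = $94,415.23

PV = FV / (1 + r)^t = $94,415.23


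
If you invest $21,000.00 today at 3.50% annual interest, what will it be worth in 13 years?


Future value formula: FV = PV × (1 + r)^t
FV = $21,000.00 × (1 + 0.035)^13
FV = $21,000.00 × 1.563956
FV = $32,843.08

FV = PV × (1 + r)^t = $32,843.08


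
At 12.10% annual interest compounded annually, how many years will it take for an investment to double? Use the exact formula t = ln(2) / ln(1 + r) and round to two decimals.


Doubling condition: (1 + r)^t = 2
Take ln of both sides: t × ln(1 + r) = ln(2)
t = ln(2) / ln(1 + r)
t = 0.693147 / 0.114221
t = 6.07

t = ln(2) / ln(1 + r) = 6.07 years


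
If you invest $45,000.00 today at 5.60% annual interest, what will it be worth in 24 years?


Future value formula: FV = PV × (1 + r)^t
FV = $45,000.00 × (1 + 0.056)^24
FV = $45,000.00 × 3.69772012
FV = $166,397.41

FV = PV × (1 + r)^t = $166,397.41


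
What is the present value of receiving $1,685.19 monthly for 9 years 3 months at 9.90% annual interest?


Present value of an ordinary annuity: PV = PMT × (1 − (1 + r)^(−n)) / r
Monthly rate r = 0.099/12 = 0.00825, n = 111
PV = $1,685.19 × (1 − (1 + 0.099/12)^(−111)) / (0.099/12)
PV = $1,685.19 × 72.518458
PV = $122,207.38

PV = PMT × (1-(1+r)^(-n))/r = $122,207.38


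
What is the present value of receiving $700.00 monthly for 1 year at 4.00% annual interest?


Present value of an ordinary annuity: PV = PMT × (1 − (1 + r)^(−n)) / r
Monthly rate r = 0.04/12 ≈ 0.00333333, n = 12
PV = $700.00 × (1 − (1 + 0.04/12)^(−12)) / (0.04/12)
PV = $700.00 × 11.743994
PV = $8,220.80

PV = PMT × (1-(1+r)^(-n))/r = $8,220.80


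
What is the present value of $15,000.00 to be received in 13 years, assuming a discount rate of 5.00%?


Present value formula: PV = FV / (1 + r)^t
PV = $15,000.00 / (1 + 0.05)^13
PV = $15,000.00 / 1.885649
PV = $7,954.82

PV = FV / (1 + r)^t = $7,954.82


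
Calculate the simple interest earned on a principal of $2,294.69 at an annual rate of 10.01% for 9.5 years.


Simple interest formula: I = P × r × t
I = $2,294.69 × 0.1001 × 9.5
I = $2,182.14

I = P × r × t = $2,182.14


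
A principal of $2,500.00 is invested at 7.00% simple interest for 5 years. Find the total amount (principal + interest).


Total amount formula: A = P(1 + rt) = P + P·r·t
Interest: I = P × r × t = $2,500.00 × 0.07 × 5 = $875.00
A = P + I = $2,500.00 + $875.00 = $3,375.00

A = P + I = P(1 + rt) = $3,375.00


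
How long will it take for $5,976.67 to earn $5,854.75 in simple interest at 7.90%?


Rearrange the simple interest formula for t:
I = P × r × t  ⇒  t = I / (P × r)
t = $5,854.75 / ($5,976.67 × 0.079)
t = 12.4

t = I/(P×r) = 12.4 years


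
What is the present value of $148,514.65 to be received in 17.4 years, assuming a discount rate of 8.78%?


Present value formula: PV = FV / (1 + r)^t
PV = $148,514.65 / (1 + 0.0878)^17.4
PV = $148,514.65 / 4.324676
PV = $34,341.22

PV = FV / (1 + r)^t = $34,341.22


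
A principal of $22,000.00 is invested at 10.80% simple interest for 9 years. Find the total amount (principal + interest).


Total amount formula: A = P(1 + rt) = P + P·r·t
Interest: I = P × r × t = $22,000.00 × 0.108 × 9 = $21,384.00
A = P + I = $22,000.00 + $21,384.00 = $43,384.00

A = P + I = P(1 + rt) = $43,384.00


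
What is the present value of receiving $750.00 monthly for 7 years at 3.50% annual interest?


Present value of an ordinary annuity: PV = PMT × (1 − (1 + r)^(−n)) / r
Monthly rate r = 0.035/12 ≈ 0.00291667, n = 84
PV = $750.00 × (1 − (1 + 0.035/12)^(−84)) / (0.035/12)
PV = $750.00 × 74.405589
PV = $55,804.19

PV = PMT × (1-(1+r)^(-n))/r = $55,804.19


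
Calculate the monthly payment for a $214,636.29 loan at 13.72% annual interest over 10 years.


Loan payment formula: PMT = PV × r / (1 − (1 + r)^(−n))
Monthly rate r = 0.1372/12 ≈ 0.01143333, n = 120 months
Denominator: 1 − (1 + 0.1372/12)^(−120) = 0.744419
PMT = $214,636.29 × (0.1372/12) / 0.744419
PMT = $3,296.54 per month

PMT = PV × r / (1-(1+r)^(-n)) = $3,296.54/month


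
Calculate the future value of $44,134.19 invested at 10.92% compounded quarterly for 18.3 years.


Compound interest formula: A = P(1 + r/n)^(nt)
A = $44,134.19 × (1 + 0.1092/4)^(4 × 18.3)
Growth factor: (1 + 0.1092/4)^73.2 = 7.1819353
A = $44,134.19 × 7.1819353
A = $316,968.90

A = P(1 + r/n)^(nt) = $316,968.90


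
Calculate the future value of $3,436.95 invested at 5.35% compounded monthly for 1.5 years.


Compound interest formula: A = P(1 + r/n)^(nt)
A = $3,436.95 × (1 + 0.0535/12)^(12 × 1.5)
Growth factor: (1 + 0.0535/12)^18 = 1.083365
A = $3,436.95 × 1.083365
A = $3,723.47

A = P(1 + r/n)^(nt) = $3,723.47


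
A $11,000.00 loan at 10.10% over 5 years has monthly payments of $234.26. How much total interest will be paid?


Total paid over the life of the loan = PMT × n.
Total paid = $234.26 × 60 = $14,055.60
Total interest = total paid − principal = $14,055.60 − $11,000.00 = $3,055.60

Total interest = (PMT × n) - PV = $3,055.60


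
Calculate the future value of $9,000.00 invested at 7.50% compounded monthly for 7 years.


Compound interest formula: A = P(1 + r/n)^(nt)
A = $9,000.00 × (1 + 0.075/12)^(12 × 7)
Growth factor: (1 + 0.075/12)^84 = 1.687699
A = $9,000.00 × 1.687699
A = $15,189.29

A = P(1 + r/n)^(nt) = $15,189.29


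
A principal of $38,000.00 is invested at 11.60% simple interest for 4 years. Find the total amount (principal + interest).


Total amount formula: A = P(1 + rt) = P + P·r·t
Interest: I = P × r × t = $38,000.00 × 0.116 × 4 = $17,632.00
A = P + I = $38,000.00 + $17,632.00 = $55,632.00

A = P + I = P(1 + rt) = $55,632.00


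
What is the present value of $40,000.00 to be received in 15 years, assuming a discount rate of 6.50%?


Present value formula: PV = FV / (1 + r)^t
PV = $40,000.00 / (1 + 0.065)^15
PV = $40,000.00 / 2.571841
PV = $15,553.06

PV = FV / (1 + r)^t = $15,553.06


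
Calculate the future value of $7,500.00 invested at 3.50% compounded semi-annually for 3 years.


Compound interest formula: A = P(1 + r/n)^(nt)
A = $7,500.00 × (1 + 0.035/2)^(2 × 3)
Growth factor: (1 + 0.035/2)^6 = 1.1097024
A = $7,500.00 × 1.1097024
A = $8,322.77

A = P(1 + r/n)^(nt) = $8,322.77


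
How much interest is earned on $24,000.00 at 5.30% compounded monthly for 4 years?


Compound interest earned = final amount − principal.
A = P(1 + r/n)^(nt) = $24,000.00 × (1 + 0.053/12)^(12 × 4) = $29,653.70
Interest = A − P = $29,653.70 − $24,000.00 = $5,653.70

Interest = A - P = $5,653.70


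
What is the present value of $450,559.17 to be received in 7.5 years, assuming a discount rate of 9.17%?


Present value formula: PV = FV / (1 + r)^t
PV = $450,559.17 / (1 + 0.0917)^7.5
PV = $450,559.17 / 1.9309669
PV = $233,333.45

PV = FV / (1 + r)^t = $233,333.45


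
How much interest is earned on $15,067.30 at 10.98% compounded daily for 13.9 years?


Compound interest earned = final amount − principal.
A = P(1 + r/n)^(nt) = $15,067.30 × (1 + 0.1098/365)^(365 × 13.9) = $69,305.02
Interest = A − P = $69,305.02 − $15,067.30 = $54,237.72

Interest = A - P = $54,237.72


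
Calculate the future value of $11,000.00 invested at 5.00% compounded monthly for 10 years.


Compound interest formula: A = P(1 + r/n)^(nt)
A = $11,000.00 × (1 + 0.05/12)^(12 × 10)
Growth factor: (1 + 0.05/12)^120 = 1.647009
A = $11,000.00 × 1.647009
A = $18,117.10

A = P(1 + r/n)^(nt) = $18,117.10


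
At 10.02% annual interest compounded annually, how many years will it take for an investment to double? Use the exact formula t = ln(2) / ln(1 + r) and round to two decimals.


Doubling condition: (1 + r)^t = 2
Take ln of both sides: t × ln(1 + r) = ln(2)
t = ln(2) / ln(1 + r)
t = 0.693147 / 0.095492
t = 7.26

t = ln(2) / ln(1 + r) = 7.26 years


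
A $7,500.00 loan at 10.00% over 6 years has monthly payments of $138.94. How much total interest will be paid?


Total paid over the life of the loan = PMT × n.
Total paid = $138.94 × 72 = $10,003.68
Total interest = total paid − principal = $10,003.68 − $7,500.00 = $2,503.68

Total interest = (PMT × n) - PV = $2,503.68


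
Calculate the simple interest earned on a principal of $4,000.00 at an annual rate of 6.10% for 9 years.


Simple interest formula: I = P × r × t
I = $4,000.00 × 0.061 × 9
I = $2,196.00

I = P × r × t = $2,196.00


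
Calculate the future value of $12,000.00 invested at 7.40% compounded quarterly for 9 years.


Compound interest formula: A = P(1 + r/n)^(nt)
A = $12,000.00 × (1 + 0.074/4)^(4 × 9)
Growth factor: (1 + 0.074/4)^36 = 1.934627
A = $12,000.00 × 1.934627
A = $23,215.52

A = P(1 + r/n)^(nt) = $23,215.52


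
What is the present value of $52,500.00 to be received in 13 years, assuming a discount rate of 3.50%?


Present value formula: PV = FV / (1 + r)^t
PV = $52,500.00 / (1 + 0.035)^13
PV = $52,500.00 / 1.563956
PV = $33,568.72

PV = FV / (1 + r)^t = $33,568.72


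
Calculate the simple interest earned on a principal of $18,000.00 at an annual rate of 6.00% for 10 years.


Simple interest formula: I = P × r × t
I = $18,000.00 × 0.06 × 10
I = $10,800.00

I = P × r × t = $10,800.00


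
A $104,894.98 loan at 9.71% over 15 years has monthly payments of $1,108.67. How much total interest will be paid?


Total paid over the life of the loan = PMT × n.
Total paid = $1,108.67 × 180 = $199,560.60
Total interest = total paid − principal = $199,560.60 − $104,894.98 = $94,665.62

Total interest = (PMT × n) - PV = $94,665.62


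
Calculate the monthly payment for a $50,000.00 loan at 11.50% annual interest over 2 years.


Loan payment formula: PMT = PV × r / (1 − (1 + r)^(−n))
Monthly rate r = 0.115/12 ≈ 0.00958333, n = 24 months
Denominator: 1 − (1 + 0.115/12)^(−24) = 0.2045958
PMT = $50,000.00 × (0.115/12) / 0.2045958
PMT = $2,342.02 per month

PMT = PV × r / (1-(1+r)^(-n)) = $2,342.02/month


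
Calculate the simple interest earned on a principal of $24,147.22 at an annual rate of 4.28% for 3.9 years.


Simple interest formula: I = P × r × t
I = $24,147.22 × 0.0428 × 3.9
I = $4,030.65

I = P × r × t = $4,030.65


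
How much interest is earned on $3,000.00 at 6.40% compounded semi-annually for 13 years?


Compound interest earned = final amount − principal.
A = P(1 + r/n)^(nt) = $3,000.00 × (1 + 0.064/2)^(2 × 13) = $6,804.46
Interest = A − P = $6,804.46 − $3,000.00 = $3,804.46

Interest = A - P = $3,804.46


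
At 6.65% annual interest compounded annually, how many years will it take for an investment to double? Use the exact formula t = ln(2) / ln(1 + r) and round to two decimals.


Doubling condition: (1 + r)^t = 2
Take ln of both sides: t × ln(1 + r) = ln(2)
t = ln(2) / ln(1 + r)
t = 0.693147 / 0.064382
t = 10.77

t = ln(2) / ln(1 + r) = 10.77 years


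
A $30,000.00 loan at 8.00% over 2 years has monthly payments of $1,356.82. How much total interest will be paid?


Total paid over the life of the loan = PMT × n.
Total paid = $1,356.82 × 24 = $32,563.68
Total interest = total paid − principal = $32,563.68 − $30,000.00 = $2,563.68

Total interest = (PMT × n) - PV = $2,563.68


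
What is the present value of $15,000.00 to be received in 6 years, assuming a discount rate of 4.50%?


Present value formula: PV = FV / (1 + r)^t
PV = $15,000.00 / (1 + 0.045)^6
PV = $15,000.00 / 1.302260
PV = $11,518.44

PV = FV / (1 + r)^t = $11,518.44


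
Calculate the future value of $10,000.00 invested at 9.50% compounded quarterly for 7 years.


Compound interest formula: A = P(1 + r/n)^(nt)
A = $10,000.00 × (1 + 0.095/4)^(4 × 7)
Growth factor: (1 + 0.095/4)^28 = 1.929433
A = $10,000.00 × 1.929433
A = $19,294.33

A = P(1 + r/n)^(nt) = $19,294.33


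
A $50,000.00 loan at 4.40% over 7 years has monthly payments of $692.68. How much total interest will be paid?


Total paid over the life of the loan = PMT × n.
Total paid = $692.68 × 84 = $58,185.12
Total interest = total paid − principal = $58,185.12 − $50,000.00 = $8,185.12

Total interest = (PMT × n) - PV = $8,185.12


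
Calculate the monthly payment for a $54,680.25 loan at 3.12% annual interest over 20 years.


Loan payment formula: PMT = PV × r / (1 − (1 + r)^(−n))
Monthly rate r = 0.0312/12 = 0.0026, n = 240 months
Denominator: 1 − (1 + 0.0312/12)^(−240) = 0.463769
PMT = $54,680.25 × (0.0312/12) / 0.463769
PMT = $306.55 per month

PMT = PV × r / (1-(1+r)^(-n)) = $306.55/month


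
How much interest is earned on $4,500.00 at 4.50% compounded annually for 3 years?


Compound interest earned = final amount − principal.
A = P(1 + r/n)^(nt) = $4,500.00 × (1 + 0.045/1)^(1 × 3) = $5,135.25
Interest = A − P = $5,135.25 − $4,500.00 = $635.25

Interest = A - P = $635.25


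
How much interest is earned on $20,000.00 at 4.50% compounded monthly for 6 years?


Compound interest earned = final amount − principal.
A = P(1 + r/n)^(nt) = $20,000.00 × (1 + 0.045/12)^(12 × 6) = $26,186.06
Interest = A − P = $26,186.06 − $20,000.00 = $6,186.06

Interest = A - P = $6,186.06


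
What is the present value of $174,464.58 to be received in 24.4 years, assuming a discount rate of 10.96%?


Present value formula: PV = FV / (1 + r)^t
PV = $174,464.58 / (1 + 0.1096)^24.4
PV = $174,464.58 / 12.649150
PV = $13,792.59

PV = FV / (1 + r)^t = $13,792.59


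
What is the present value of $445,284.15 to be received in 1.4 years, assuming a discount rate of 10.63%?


Present value formula: PV = FV / (1 + r)^t
PV = $445,284.15 / (1 + 0.1063)^1.4
PV = $445,284.15 / 1.15191936
PV = $386,558.44

PV = FV / (1 + r)^t = $386,558.44


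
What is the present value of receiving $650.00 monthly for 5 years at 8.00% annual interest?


Present value of an ordinary annuity: PV = PMT × (1 − (1 + r)^(−n)) / r
Monthly rate r = 0.08/12 ≈ 0.00666667, n = 60
PV = $650.00 × (1 − (1 + 0.08/12)^(−60)) / (0.08/12)
PV = $650.00 × 49.318433
PV = $32,056.98

PV = PMT × (1-(1+r)^(-n))/r = $32,056.98


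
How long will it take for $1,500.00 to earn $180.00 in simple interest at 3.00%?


Rearrange the simple interest formula for t:
I = P × r × t  ⇒  t = I / (P × r)
t = $180.00 / ($1,500.00 × 0.03)
t = 4

t = I/(P×r) = 4 years


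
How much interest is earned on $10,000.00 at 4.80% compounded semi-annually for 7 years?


Compound interest earned = final amount − principal.
A = P(1 + r/n)^(nt) = $10,000.00 × (1 + 0.048/2)^(2 × 7) = $13,937.97
Interest = A − P = $13,937.97 − $10,000.00 = $3,937.97

Interest = A - P = $3,937.97


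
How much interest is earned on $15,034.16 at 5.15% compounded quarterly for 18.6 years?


Compound interest earned = final amount − principal.
A = P(1 + r/n)^(nt) = $15,034.16 × (1 + 0.0515/4)^(4 × 18.6) = $38,943.46
Interest = A − P = $38,943.46 − $15,034.16 = $23,909.30

Interest = A - P = $23,909.30


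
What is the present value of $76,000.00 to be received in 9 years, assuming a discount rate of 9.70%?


Present value formula: PV = FV / (1 + r)^t
PV = $76,000.00 / (1 + 0.097)^9
PV = $76,000.00 / 2.300698
PV = $33,033.45

PV = FV / (1 + r)^t = $33,033.45


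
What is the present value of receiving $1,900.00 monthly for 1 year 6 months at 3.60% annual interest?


Present value of an ordinary annuity: PV = PMT × (1 − (1 + r)^(−n)) / r
Monthly rate r = 0.036/12 = 0.003, n = 18
PV = $1,900.00 × (1 − (1 + 0.036/12)^(−18)) / (0.036/12)
PV = $1,900.00 × 17.497101
PV = $33,244.49

PV = PMT × (1-(1+r)^(-n))/r = $33,244.49


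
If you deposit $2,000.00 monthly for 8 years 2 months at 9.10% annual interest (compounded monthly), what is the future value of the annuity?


Future value of an ordinary annuity: FV = PMT × ((1 + r)^n − 1) / r
Monthly rate r = 0.091/12 ≈ 0.00758333, n = 98
FV = $2,000.00 × ((1 + 0.091/12)^98 − 1) / (0.091/12)
FV = $2,000.00 × 144.619313
FV = $289,238.63

FV = PMT × ((1+r)^n - 1)/r = $289,238.63


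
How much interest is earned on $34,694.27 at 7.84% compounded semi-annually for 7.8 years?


Compound interest earned = final amount − principal.
A = P(1 + r/n)^(nt) = $34,694.27 × (1 + 0.0784/2)^(2 × 7.8) = $63,206.87
Interest = A − P = $63,206.87 − $34,694.27 = $28,512.60

Interest = A - P = $28,512.60


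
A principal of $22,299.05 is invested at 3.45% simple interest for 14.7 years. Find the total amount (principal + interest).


Total amount formula: A = P(1 + rt) = P + P·r·t
Interest: I = P × r × t = $22,299.05 × 0.0345 × 14.7 = $11,308.96
A = P + I = $22,299.05 + $11,308.96 = $33,608.01

A = P + I = P(1 + rt) = $33,608.01


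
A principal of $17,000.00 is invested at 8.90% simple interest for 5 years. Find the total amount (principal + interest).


Total amount formula: A = P(1 + rt) = P + P·r·t
Interest: I = P × r × t = $17,000.00 × 0.089 × 5 = $7,565.00
A = P + I = $17,000.00 + $7,565.00 = $24,565.00

A = P + I = P(1 + rt) = $24,565.00


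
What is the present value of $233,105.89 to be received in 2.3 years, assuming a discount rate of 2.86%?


Present value formula: PV = FV / (1 + r)^t
PV = $233,105.89 / (1 + 0.0286)^2.3
PV = $233,105.89 / 1.06700633
PV = $218,467.20

PV = FV / (1 + r)^t = $218,467.20


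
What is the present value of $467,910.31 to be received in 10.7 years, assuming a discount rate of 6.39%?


Present value formula: PV = FV / (1 + r)^t
PV = $467,910.31 / (1 + 0.0639)^10.7
PV = $467,910.31 / 1.94016495
PV = $241,170.38

PV = FV / (1 + r)^t = $241,170.38


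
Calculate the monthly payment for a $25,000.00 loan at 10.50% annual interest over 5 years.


Loan payment formula: PMT = PV × r / (1 − (1 + r)^(−n))
Monthly rate r = 0.105/12 = 0.00875, n = 60 months
Denominator: 1 − (1 + 0.105/12)^(−60) = 0.407092
PMT = $25,000.00 × (0.105/12) / 0.407092
PMT = $537.35 per month

PMT = PV × r / (1-(1+r)^(-n)) = $537.35/month


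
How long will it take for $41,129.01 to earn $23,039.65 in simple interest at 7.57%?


Rearrange the simple interest formula for t:
I = P × r × t  ⇒  t = I / (P × r)
t = $23,039.65 / ($41,129.01 × 0.0757)
t = 7.4

t = I/(P×r) = 7.4 years


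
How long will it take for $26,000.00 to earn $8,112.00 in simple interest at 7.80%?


Rearrange the simple interest formula for t:
I = P × r × t  ⇒  t = I / (P × r)
t = $8,112.00 / ($26,000.00 × 0.078)
t = 4

t = I/(P×r) = 4 years


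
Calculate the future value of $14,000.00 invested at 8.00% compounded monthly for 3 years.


Compound interest formula: A = P(1 + r/n)^(nt)
A = $14,000.00 × (1 + 0.08/12)^(12 × 3)
Growth factor: (1 + 0.08/12)^36 = 1.270237
A = $14,000.00 × 1.270237
A = $17,783.32

A = P(1 + r/n)^(nt) = $17,783.32


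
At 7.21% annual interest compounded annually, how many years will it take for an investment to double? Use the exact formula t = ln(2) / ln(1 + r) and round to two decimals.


Doubling condition: (1 + r)^t = 2
Take ln of both sides: t × ln(1 + r) = ln(2)
t = ln(2) / ln(1 + r)
t = 0.693147 / 0.069619
t = 9.96

t = ln(2) / ln(1 + r) = 9.96 years


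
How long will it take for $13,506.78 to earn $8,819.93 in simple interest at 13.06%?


Rearrange the simple interest formula for t:
I = P × r × t  ⇒  t = I / (P × r)
t = $8,819.93 / ($13,506.78 × 0.1306)
t = 5

t = I/(P×r) = 5 years


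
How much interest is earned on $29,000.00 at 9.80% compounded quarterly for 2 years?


Compound interest earned = final amount − principal.
A = P(1 + r/n)^(nt) = $29,000.00 × (1 + 0.098/4)^(4 × 2) = $35,196.03
Interest = A − P = $35,196.03 − $29,000.00 = $6,196.03

Interest = A - P = $6,196.03


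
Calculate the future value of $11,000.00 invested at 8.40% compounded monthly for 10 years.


Compound interest formula: A = P(1 + r/n)^(nt)
A = $11,000.00 × (1 + 0.084/12)^(12 × 10)
Growth factor: (1 + 0.084/12)^120 = 2.309598
A = $11,000.00 × 2.309598
A = $25,405.58

A = P(1 + r/n)^(nt) = $25,405.58


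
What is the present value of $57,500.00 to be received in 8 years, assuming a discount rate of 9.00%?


Present value formula: PV = FV / (1 + r)^t
PV = $57,500.00 / (1 + 0.09)^8
PV = $57,500.00 / 1.992563
PV = $28,857.31

PV = FV / (1 + r)^t = $28,857.31


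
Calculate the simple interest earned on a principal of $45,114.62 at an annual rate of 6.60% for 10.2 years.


Simple interest formula: I = P × r × t
I = $45,114.62 × 0.066 × 10.2
I = $30,371.16

I = P × r × t = $30,371.16


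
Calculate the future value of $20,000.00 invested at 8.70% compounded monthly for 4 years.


Compound interest formula: A = P(1 + r/n)^(nt)
A = $20,000.00 × (1 + 0.087/12)^(12 × 4)
Growth factor: (1 + 0.087/12)^48 = 1.4144554
A = $20,000.00 × 1.4144554
A = $28,289.11

A = P(1 + r/n)^(nt) = $28,289.11


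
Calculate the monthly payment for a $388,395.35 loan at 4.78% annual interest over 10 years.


Loan payment formula: PMT = PV × r / (1 − (1 + r)^(−n))
Monthly rate r = 0.0478/12 ≈ 0.00398333, n = 120 months
Denominator: 1 − (1 + 0.0478/12)^(−120) = 0.3793888
PMT = $388,395.35 × (0.0478/12) / 0.3793888
PMT = $4,077.90 per month

PMT = PV × r / (1-(1+r)^(-n)) = $4,077.90/month


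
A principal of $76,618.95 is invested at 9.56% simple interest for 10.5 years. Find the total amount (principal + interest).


Total amount formula: A = P(1 + rt) = P + P·r·t
Interest: I = P × r × t = $76,618.95 × 0.0956 × 10.5 = $76,910.10
A = P + I = $76,618.95 + $76,910.10 = $153,529.05

A = P + I = P(1 + rt) = $153,529.05


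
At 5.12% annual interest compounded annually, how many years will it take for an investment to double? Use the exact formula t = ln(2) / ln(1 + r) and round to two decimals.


Doubling condition: (1 + r)^t = 2
Take ln of both sides: t × ln(1 + r) = ln(2)
t = ln(2) / ln(1 + r)
t = 0.693147 / 0.049932
t = 13.88

t = ln(2) / ln(1 + r) = 13.88 years


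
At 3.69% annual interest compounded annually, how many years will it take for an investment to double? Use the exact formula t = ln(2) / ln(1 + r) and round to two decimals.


Doubling condition: (1 + r)^t = 2
Take ln of both sides: t × ln(1 + r) = ln(2)
t = ln(2) / ln(1 + r)
t = 0.693147 / 0.036235
t = 19.13

t = ln(2) / ln(1 + r) = 19.13 years


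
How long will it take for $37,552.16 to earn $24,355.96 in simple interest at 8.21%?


Rearrange the simple interest formula for t:
I = P × r × t  ⇒  t = I / (P × r)
t = $24,355.96 / ($37,552.16 × 0.0821)
t = 7.9

t = I/(P×r) = 7.9 years


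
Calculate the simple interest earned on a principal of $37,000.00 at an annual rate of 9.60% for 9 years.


Simple interest formula: I = P × r × t
I = $37,000.00 × 0.096 × 9
I = $31,968.00

I = P × r × t = $31,968.00


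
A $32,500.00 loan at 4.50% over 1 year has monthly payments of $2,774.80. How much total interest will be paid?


Total paid over the life of the loan = PMT × n.
Total paid = $2,774.80 × 12 = $33,297.60
Total interest = total paid − principal = $33,297.60 − $32,500.00 = $797.60

Total interest = (PMT × n) - PV = $797.60


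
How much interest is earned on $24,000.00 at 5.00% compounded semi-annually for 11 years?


Compound interest earned = final amount − principal.
A = P(1 + r/n)^(nt) = $24,000.00 × (1 + 0.05/2)^(2 × 11) = $41,317.71
Interest = A − P = $41,317.71 − $24,000.00 = $17,317.71

Interest = A - P = $17,317.71


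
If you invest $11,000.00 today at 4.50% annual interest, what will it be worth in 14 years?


Future value formula: FV = PV × (1 + r)^t
FV = $11,000.00 × (1 + 0.045)^14
FV = $11,000.00 × 1.8519449
FV = $20,371.39

FV = PV × (1 + r)^t = $20,371.39


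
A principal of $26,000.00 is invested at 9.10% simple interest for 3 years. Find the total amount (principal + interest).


Total amount formula: A = P(1 + rt) = P + P·r·t
Interest: I = P × r × t = $26,000.00 × 0.091 × 3 = $7,098.00
A = P + I = $26,000.00 + $7,098.00 = $33,098.00

A = P + I = P(1 + rt) = $33,098.00


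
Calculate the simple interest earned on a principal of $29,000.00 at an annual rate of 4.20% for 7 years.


Simple interest formula: I = P × r × t
I = $29,000.00 × 0.042 × 7
I = $8,526.00

I = P × r × t = $8,526.00


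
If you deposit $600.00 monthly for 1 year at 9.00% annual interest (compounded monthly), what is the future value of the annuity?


Future value of an ordinary annuity: FV = PMT × ((1 + r)^n − 1) / r
Monthly rate r = 0.09/12 = 0.0075, n = 12
FV = $600.00 × ((1 + 0.09/12)^12 − 1) / (0.09/12)
FV = $600.00 × 12.507586
FV = $7,504.55

FV = PMT × ((1+r)^n - 1)/r = $7,504.55


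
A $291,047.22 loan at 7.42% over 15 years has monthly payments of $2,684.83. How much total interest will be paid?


Total paid over the life of the loan = PMT × n.
Total paid = $2,684.83 × 180 = $483,269.40
Total interest = total paid − principal = $483,269.40 − $291,047.22 = $192,222.18

Total interest = (PMT × n) - PV = $192,222.18


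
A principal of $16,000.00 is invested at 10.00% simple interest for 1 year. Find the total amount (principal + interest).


Total amount formula: A = P(1 + rt) = P + P·r·t
Interest: I = P × r × t = $16,000.00 × 0.1 × 1 = $1,600.00
A = P + I = $16,000.00 + $1,600.00 = $17,600.00

A = P + I = P(1 + rt) = $17,600.00


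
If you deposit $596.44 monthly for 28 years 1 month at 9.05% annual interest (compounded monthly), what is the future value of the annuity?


Future value of an ordinary annuity: FV = PMT × ((1 + r)^n − 1) / r
Monthly rate r = 0.0905/12 ≈ 0.00754167, n = 337
FV = $596.44 × ((1 + 0.0905/12)^337 − 1) / (0.0905/12)
FV = $596.44 × 1535.298811
FV = $915,713.62

FV = PMT × ((1+r)^n - 1)/r = $915,713.62


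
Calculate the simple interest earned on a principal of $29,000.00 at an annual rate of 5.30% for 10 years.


Simple interest formula: I = P × r × t
I = $29,000.00 × 0.053 × 10
I = $15,370.00

I = P × r × t = $15,370.00


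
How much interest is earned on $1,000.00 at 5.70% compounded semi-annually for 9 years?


Compound interest earned = final amount − principal.
A = P(1 + r/n)^(nt) = $1,000.00 × (1 + 0.057/2)^(2 × 9) = $1,658.35
Interest = A − P = $1,658.35 − $1,000.00 = $658.35

Interest = A - P = $658.35


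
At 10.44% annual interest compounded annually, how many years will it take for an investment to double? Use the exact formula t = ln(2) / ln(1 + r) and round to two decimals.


Doubling condition: (1 + r)^t = 2
Take ln of both sides: t × ln(1 + r) = ln(2)
t = ln(2) / ln(1 + r)
t = 0.693147 / 0.099302
t = 6.98

t = ln(2) / ln(1 + r) = 6.98 years


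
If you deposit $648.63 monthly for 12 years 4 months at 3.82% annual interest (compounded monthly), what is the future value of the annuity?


Future value of an ordinary annuity: FV = PMT × ((1 + r)^n − 1) / r
Monthly rate r = 0.0382/12 ≈ 0.00318333, n = 148
FV = $648.63 × ((1 + 0.0382/12)^148 − 1) / (0.0382/12)
FV = $648.63 × 188.673413
FV = $122,379.24

FV = PMT × ((1+r)^n - 1)/r = $122,379.24


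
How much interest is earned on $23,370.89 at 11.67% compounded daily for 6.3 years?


Compound interest earned = final amount − principal.
A = P(1 + r/n)^(nt) = $23,370.89 × (1 + 0.1167/365)^(365 × 6.3) = $48,744.08
Interest = A − P = $48,744.08 − $23,370.89 = $25,373.19

Interest = A - P = $25,373.19


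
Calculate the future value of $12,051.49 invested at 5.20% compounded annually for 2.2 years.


Compound interest formula: A = P(1 + r/n)^(nt)
A = $12,051.49 × (1 + 0.052/1)^(1 × 2.2)
Growth factor: (1 + 0.052/1)^2.2 = 1.1179815
A = $12,051.49 × 1.1179815
A = $13,473.34

A = P(1 + r/n)^(nt) = $13,473.34


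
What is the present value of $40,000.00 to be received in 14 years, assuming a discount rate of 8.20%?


Present value formula: PV = FV / (1 + r)^t
PV = $40,000.00 / (1 + 0.082)^14
PV = $40,000.00 / 3.0142665
PV = $13,270.23

PV = FV / (1 + r)^t = $13,270.23


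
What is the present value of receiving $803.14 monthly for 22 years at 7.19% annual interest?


Present value of an ordinary annuity: PV = PMT × (1 − (1 + r)^(−n)) / r
Monthly rate r = 0.0719/12 ≈ 0.00599167, n = 264
PV = $803.14 × (1 − (1 + 0.0719/12)^(−264)) / (0.0719/12)
PV = $803.14 × 132.421015
PV = $106,352.61

PV = PMT × (1-(1+r)^(-n))/r = $106,352.61


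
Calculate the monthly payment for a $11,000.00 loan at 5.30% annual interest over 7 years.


Loan payment formula: PMT = PV × r / (1 − (1 + r)^(−n))
Monthly rate r = 0.053/12 ≈ 0.00441667, n = 84 months
Denominator: 1 − (1 + 0.053/12)^(−84) = 0.309392
PMT = $11,000.00 × (0.053/12) / 0.309392
PMT = $157.03 per month

PMT = PV × r / (1-(1+r)^(-n)) = $157.03/month


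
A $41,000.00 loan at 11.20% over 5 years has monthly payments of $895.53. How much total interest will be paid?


Total paid over the life of the loan = PMT × n.
Total paid = $895.53 × 60 = $53,731.80
Total interest = total paid − principal = $53,731.80 − $41,000.00 = $12,731.80

Total interest = (PMT × n) - PV = $12,731.80


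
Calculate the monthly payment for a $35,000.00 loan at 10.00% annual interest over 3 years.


Loan payment formula: PMT = PV × r / (1 − (1 + r)^(−n))
Monthly rate r = 0.1/12 ≈ 0.00833333, n = 36 months
Denominator: 1 − (1 + 0.1/12)^(−36) = 0.258260
PMT = $35,000.00 × (0.1/12) / 0.258260
PMT = $1,129.35 per month

PMT = PV × r / (1-(1+r)^(-n)) = $1,129.35/month


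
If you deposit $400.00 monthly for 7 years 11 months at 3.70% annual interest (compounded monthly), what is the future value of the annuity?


Future value of an ordinary annuity: FV = PMT × ((1 + r)^n − 1) / r
Monthly rate r = 0.037/12 ≈ 0.00308333, n = 95
FV = $400.00 × ((1 + 0.037/12)^95 − 1) / (0.037/12)
FV = $400.00 × 110.181795
FV = $44,072.72

FV = PMT × ((1+r)^n - 1)/r = $44,072.72


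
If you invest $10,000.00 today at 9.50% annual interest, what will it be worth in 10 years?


Future value formula: FV = PV × (1 + r)^t
FV = $10,000.00 × (1 + 0.095)^10
FV = $10,000.00 × 2.478228
FV = $24,782.28

FV = PV × (1 + r)^t = $24,782.28


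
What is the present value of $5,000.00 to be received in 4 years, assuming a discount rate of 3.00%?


Present value formula: PV = FV / (1 + r)^t
PV = $5,000.00 / (1 + 0.03)^4
PV = $5,000.00 / 1.1255088
PV = $4,442.44

PV = FV / (1 + r)^t = $4,442.44


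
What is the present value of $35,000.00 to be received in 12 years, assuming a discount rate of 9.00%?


Present value formula: PV = FV / (1 + r)^t
PV = $35,000.00 / (1 + 0.09)^12
PV = $35,000.00 / 2.8126648
PV = $12,443.72

PV = FV / (1 + r)^t = $12,443.72


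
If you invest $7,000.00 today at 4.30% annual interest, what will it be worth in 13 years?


Future value formula: FV = PV × (1 + r)^t
FV = $7,000.00 × (1 + 0.043)^13
FV = $7,000.00 × 1.728606
FV = $12,100.24

FV = PV × (1 + r)^t = $12,100.24


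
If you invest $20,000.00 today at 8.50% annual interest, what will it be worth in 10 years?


Future value formula: FV = PV × (1 + r)^t
FV = $20,000.00 × (1 + 0.085)^10
FV = $20,000.00 × 2.2609834
FV = $45,219.67

FV = PV × (1 + r)^t = $45,219.67


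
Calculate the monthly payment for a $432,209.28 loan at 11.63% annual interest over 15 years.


Loan payment formula: PMT = PV × r / (1 − (1 + r)^(−n))
Monthly rate r = 0.1163/12 ≈ 0.00969167, n = 180 months
Denominator: 1 − (1 + 0.1163/12)^(−180) = 0.823794
PMT = $432,209.28 × (0.1163/12) / 0.823794
PMT = $5,084.80 per month

PMT = PV × r / (1-(1+r)^(-n)) = $5,084.80/month


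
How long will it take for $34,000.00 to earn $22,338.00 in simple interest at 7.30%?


Rearrange the simple interest formula for t:
I = P × r × t  ⇒  t = I / (P × r)
t = $22,338.00 / ($34,000.00 × 0.073)
t = 9

t = I/(P×r) = 9 years


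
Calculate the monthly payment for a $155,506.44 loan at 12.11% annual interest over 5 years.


Loan payment formula: PMT = PV × r / (1 − (1 + r)^(−n))
Monthly rate r = 0.1211/12 ≈ 0.01009167, n = 60 months
Denominator: 1 − (1 + 0.1211/12)^(−60) = 0.4525396
PMT = $155,506.44 × (0.1211/12) / 0.4525396
PMT = $3,467.81 per month

PMT = PV × r / (1-(1+r)^(-n)) = $3,467.81/month


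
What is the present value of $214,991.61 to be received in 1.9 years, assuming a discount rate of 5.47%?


Present value formula: PV = FV / (1 + r)^t
PV = $214,991.61 / (1 + 0.0547)^1.9
PV = $214,991.61 / 1.10648364
PV = $194,301.66

PV = FV / (1 + r)^t = $194,301.66


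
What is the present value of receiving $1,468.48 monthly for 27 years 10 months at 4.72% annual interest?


Present value of an ordinary annuity: PV = PMT × (1 − (1 + r)^(−n)) / r
Monthly rate r = 0.0472/12 ≈ 0.00393333, n = 334
PV = $1,468.48 × (1 − (1 + 0.0472/12)^(−334)) / (0.0472/12)
PV = $1,468.48 × 185.718251
PV = $272,723.54

PV = PMT × (1-(1+r)^(-n))/r = $272,723.54


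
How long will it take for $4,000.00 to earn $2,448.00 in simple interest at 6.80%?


Rearrange the simple interest formula for t:
I = P × r × t  ⇒  t = I / (P × r)
t = $2,448.00 / ($4,000.00 × 0.068)
t = 9

t = I/(P×r) = 9 years


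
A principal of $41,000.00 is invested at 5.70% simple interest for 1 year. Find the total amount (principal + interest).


Total amount formula: A = P(1 + rt) = P + P·r·t
Interest: I = P × r × t = $41,000.00 × 0.057 × 1 = $2,337.00
A = P + I = $41,000.00 + $2,337.00 = $43,337.00

A = P + I = P(1 + rt) = $43,337.00
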